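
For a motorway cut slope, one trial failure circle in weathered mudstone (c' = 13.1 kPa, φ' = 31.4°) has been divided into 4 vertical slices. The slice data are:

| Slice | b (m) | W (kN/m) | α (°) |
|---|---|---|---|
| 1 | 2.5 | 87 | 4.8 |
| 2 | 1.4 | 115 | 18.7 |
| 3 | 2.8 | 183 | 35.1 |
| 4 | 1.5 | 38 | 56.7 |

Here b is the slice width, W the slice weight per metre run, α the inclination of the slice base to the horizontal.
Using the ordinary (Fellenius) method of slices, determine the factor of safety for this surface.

Ordinary method of slices: FS = Σ[c'·Δl_i + (W_i cosα_i)·tanφ'] / Σ W_i sinα_i, with Δl_i = b_i / cosα_i.
Slice 1: Δl = 2.5/cos4.8° = 2.509 m; N'_1 = 87·cos4.8° = 86.7; c'Δl = 32.87; W sinα = 7.3
Slice 2: Δl = 1.4/cos18.7° = 1.478 m; N'_2 = 115·cos18.7° = 108.9; c'Δl = 19.36; W sinα = 36.9
Slice 3: Δl = 2.8/cos35.1° = 3.422 m; N'_3 = 183·cos35.1° = 149.7; c'Δl = 44.83; W sinα = 105.2
Slice 4: Δl = 1.5/cos56.7° = 2.732 m; N'_4 = 38·cos56.7° = 20.9; c'Δl = 35.79; W sinα = 31.8
Σc'Δl = 132.9 kN/m; ΣN' = 366.2 kN/m; ΣW sinα = 181.1 kN/m
Resisting = 132.9 + 366.2·tan31.4° = 132.9 + 223.5 = 356.4 kN/m
FS = 356.4 / 181.1 = 1.967

FS = 1.97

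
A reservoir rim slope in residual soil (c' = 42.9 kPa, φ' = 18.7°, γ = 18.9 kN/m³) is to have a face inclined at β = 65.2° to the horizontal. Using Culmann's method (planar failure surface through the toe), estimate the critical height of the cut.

H_c = 25.05 m

Culmann's analysis gives the critical failure plane at α_cr = (β + φ')/2 = (65.2 + 18.7)/2 = 42.0°, and the critical height
H_c = (4c'/γ) · sinβ cosφ' / [1 − cos(β − φ')]
    = (4·42.9/18.9) · sin65.2°·cos18.7° / [1 − cos(46.5°)]
    = 9.079 · 0.9078·0.9472 / [1 − 0.6884]
    = 9.079 · 0.8599 / 0.3116
    = 25.05 m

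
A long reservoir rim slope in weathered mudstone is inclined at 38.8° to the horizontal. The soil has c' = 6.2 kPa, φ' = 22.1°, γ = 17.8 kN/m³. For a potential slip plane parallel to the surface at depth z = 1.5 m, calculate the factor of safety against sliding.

For an infinite slope with a slip plane parallel to the surface (no pore pressure): FS = [c' + γz cos²β tanφ'] / [γz sinβ cosβ].
γz = 17.8·1.5 = 26.70 kN/m²
Numerator = 6.2 + 26.70·cos²38.8°·tan22.1° = 6.2 + 26.70·0.6074·0.4061 = 12.785 kPa
Denominator = 26.70·sin38.8°·cos38.8° = 26.70·0.6266·0.7793 = 13.039 kPa
FS = 12.785 / 13.039 = 0.981

FS = 0.98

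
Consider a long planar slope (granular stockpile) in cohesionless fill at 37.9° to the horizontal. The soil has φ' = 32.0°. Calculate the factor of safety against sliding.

FS = 0.80

For a dry cohesionless infinite slope the factor of safety is FS = tanφ' / tanβ.
FS = tan32.0° / tan37.9° = 0.6249 / 0.7785 = 0.803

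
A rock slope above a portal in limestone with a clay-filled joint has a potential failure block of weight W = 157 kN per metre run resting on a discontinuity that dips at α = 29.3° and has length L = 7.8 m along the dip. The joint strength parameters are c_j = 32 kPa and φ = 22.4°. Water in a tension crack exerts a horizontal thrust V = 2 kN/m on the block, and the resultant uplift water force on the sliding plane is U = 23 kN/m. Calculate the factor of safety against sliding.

FS = 3.77

Resolving the block weight along and normal to the plane and applying the Mohr–Coulomb strength on the joint:
N' = W cosα − U − V sinα = 157·cos29.3° − 23 − 2·sin29.3° = 112.9 kN/m
Driving force T = W sinα + V cosα = 157·sin29.3° + 2·cos29.3° = 78.6 kN/m
Resisting force R = c_j·L + N'·tanφ = 32·7.8 + 112.9·tan22.4° = 249.6 + 46.5 = 296.1 kN/m
FS = R / T = 296.1 / 78.6 = 3.769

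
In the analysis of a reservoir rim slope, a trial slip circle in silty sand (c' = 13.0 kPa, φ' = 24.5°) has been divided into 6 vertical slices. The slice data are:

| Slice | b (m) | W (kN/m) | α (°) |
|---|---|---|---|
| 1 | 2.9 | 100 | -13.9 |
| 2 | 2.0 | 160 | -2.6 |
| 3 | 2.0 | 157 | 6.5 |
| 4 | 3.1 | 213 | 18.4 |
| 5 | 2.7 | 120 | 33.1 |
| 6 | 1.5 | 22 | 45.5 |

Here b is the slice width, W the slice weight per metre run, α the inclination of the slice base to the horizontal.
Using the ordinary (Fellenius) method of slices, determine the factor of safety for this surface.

FS = 3.97

Ordinary method of slices: FS = Σ[c'·Δl_i + (W_i cosα_i)·tanφ'] / Σ W_i sinα_i, with Δl_i = b_i / cosα_i.
Slice 1: Δl = 2.9/cos(-13.9°) = 2.987 m; N'_1 = 100·cos(-13.9°) = 97.1; c'Δl = 38.84; W sinα = -24.0
Slice 2: Δl = 2.0/cos(-2.6°) = 2.002 m; N'_2 = 160·cos(-2.6°) = 159.8; c'Δl = 26.03; W sinα = -7.3
Slice 3: Δl = 2.0/cos6.5° = 2.013 m; N'_3 = 157·cos6.5° = 156.0; c'Δl = 26.17; W sinα = 17.8
Slice 4: Δl = 3.1/cos18.4° = 3.267 m; N'_4 = 213·cos18.4° = 202.1; c'Δl = 42.47; W sinα = 67.2
Slice 5: Δl = 2.7/cos33.1° = 3.223 m; N'_5 = 120·cos33.1° = 100.5; c'Δl = 41.90; W sinα = 65.5
Slice 6: Δl = 1.5/cos45.5° = 2.140 m; N'_6 = 22·cos45.5° = 15.4; c'Δl = 27.82; W sinα = 15.7
Σc'Δl = 203.2 kN/m; ΣN' = 731.0 kN/m; ΣW sinα = 134.9 kN/m
Resisting = 203.2 + 731.0·tan24.5° = 203.2 + 333.1 = 536.3 kN/m
FS = 536.3 / 134.9 = 3.974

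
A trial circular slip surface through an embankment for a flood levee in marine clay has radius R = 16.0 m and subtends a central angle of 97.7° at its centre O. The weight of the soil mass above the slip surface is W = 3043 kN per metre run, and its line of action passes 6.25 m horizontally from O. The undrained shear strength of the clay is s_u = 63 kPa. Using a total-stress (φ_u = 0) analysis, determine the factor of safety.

Taking moments about the centre O, the resisting moment is provided by the undrained shear strength acting along the arc:
Arc length L_a = R·θ = 16.0·(97.7°·π/180) = 16.0·1.7052 = 27.28 m
M_R = s_u·L_a·R = 63·27.28·16.0 = 27501.3 kN·m/m
M_D = W·d = 3043·6.25 = 19018.8 kN·m/m
FS = M_R / M_D = 27501.3 / 19018.8 = 1.446

FS = 1.45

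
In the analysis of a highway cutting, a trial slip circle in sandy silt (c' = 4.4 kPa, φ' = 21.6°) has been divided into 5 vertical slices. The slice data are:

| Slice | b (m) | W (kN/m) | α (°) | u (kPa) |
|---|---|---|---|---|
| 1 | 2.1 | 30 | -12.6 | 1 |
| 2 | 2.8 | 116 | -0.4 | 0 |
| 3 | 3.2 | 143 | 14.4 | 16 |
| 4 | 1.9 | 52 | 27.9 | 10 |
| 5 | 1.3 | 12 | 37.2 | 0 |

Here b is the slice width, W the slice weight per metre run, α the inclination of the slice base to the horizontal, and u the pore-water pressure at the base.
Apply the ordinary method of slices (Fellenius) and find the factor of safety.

FS = 2.63

Ordinary method of slices: FS = Σ[c'·Δl_i + (W_i cosα_i − u_i·Δl_i)·tanφ'] / Σ W_i sinα_i, with Δl_i = b_i / cosα_i.
Slice 1: Δl = 2.1/cos(-12.6°) = 2.152 m; N'_1 = 30·cos(-12.6°) − 1·2.152 = 27.1; c'Δl = 9.47; W sinα = -6.5
Slice 2: Δl = 2.8/cos(-0.4°) = 2.800 m; N'_2 = 116·cos(-0.4°) − 0·2.800 = 116.0; c'Δl = 12.32; W sinα = -0.8
Slice 3: Δl = 3.2/cos14.4° = 3.304 m; N'_3 = 143·cos14.4° − 16·3.304 = 85.6; c'Δl = 14.54; W sinα = 35.6
Slice 4: Δl = 1.9/cos27.9° = 2.150 m; N'_4 = 52·cos27.9° − 10·2.150 = 24.5; c'Δl = 9.46; W sinα = 24.3
Slice 5: Δl = 1.3/cos37.2° = 1.632 m; N'_5 = 12·cos37.2° − 0·1.632 = 9.6; c'Δl = 7.18; W sinα = 7.3
Σc'Δl = 53.0 kN/m; ΣN' = 262.8 kN/m; ΣW sinα = 59.8 kN/m
Resisting = 53.0 + 262.8·tan21.6° = 53.0 + 104.0 = 157.0 kN/m
FS = 157.0 / 59.8 = 2.626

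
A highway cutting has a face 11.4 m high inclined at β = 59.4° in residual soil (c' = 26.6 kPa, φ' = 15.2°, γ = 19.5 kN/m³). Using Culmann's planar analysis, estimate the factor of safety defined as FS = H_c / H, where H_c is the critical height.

H_c = (4c'/γ) · sinβ cosφ' / [1 − cos(β − φ')]
    = (4·26.6/19.5) · sin59.4°·cos15.2° / [1 − cos44.2°]
    = 5.456 · 0.8306 / 0.2831 = 16.01 m
FS = H_c / H = 16.01 / 11.4 = 1.404

FS = 1.40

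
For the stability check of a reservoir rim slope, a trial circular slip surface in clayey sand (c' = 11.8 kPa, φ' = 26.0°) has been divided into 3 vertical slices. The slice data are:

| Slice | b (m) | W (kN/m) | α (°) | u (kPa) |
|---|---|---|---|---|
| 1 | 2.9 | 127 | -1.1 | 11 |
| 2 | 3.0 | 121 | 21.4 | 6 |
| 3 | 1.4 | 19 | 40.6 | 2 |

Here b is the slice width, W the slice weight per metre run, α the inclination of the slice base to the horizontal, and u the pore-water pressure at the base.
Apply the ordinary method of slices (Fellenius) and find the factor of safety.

FS = 3.53

Ordinary method of slices: FS = Σ[c'·Δl_i + (W_i cosα_i − u_i·Δl_i)·tanφ'] / Σ W_i sinα_i, with Δl_i = b_i / cosα_i.
Slice 1: Δl = 2.9/cos(-1.1°) = 2.901 m; N'_1 = 127·cos(-1.1°) − 11·2.901 = 95.1; c'Δl = 34.23; W sinα = -2.4
Slice 2: Δl = 3.0/cos21.4° = 3.222 m; N'_2 = 121·cos21.4° − 6·3.222 = 93.3; c'Δl = 38.02; W sinα = 44.2
Slice 3: Δl = 1.4/cos40.6° = 1.844 m; N'_3 = 19·cos40.6° − 2·1.844 = 10.7; c'Δl = 21.76; W sinα = 12.4
Σc'Δl = 94.0 kN/m; ΣN' = 199.1 kN/m; ΣW sinα = 54.1 kN/m
Resisting = 94.0 + 199.1·tan26.0° = 94.0 + 97.1 = 191.1 kN/m
FS = 191.1 / 54.1 = 3.534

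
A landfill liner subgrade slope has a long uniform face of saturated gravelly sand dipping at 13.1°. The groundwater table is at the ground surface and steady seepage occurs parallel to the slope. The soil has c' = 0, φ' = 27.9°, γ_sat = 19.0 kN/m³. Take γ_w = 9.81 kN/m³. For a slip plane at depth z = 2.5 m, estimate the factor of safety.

FS = 1.10

With seepage parallel to the slope and the water table at the surface, the effective normal stress on the slip plane uses the buoyant unit weight γ' = γ_sat − γ_w while the driving shear stress uses γ_sat:
FS = [c' + γ' z cos²β tanφ'] / [γ_sat z sinβ cosβ]
(For c' = 0 this reduces to FS = (γ'/γ_sat)·tanφ'/tanβ.)
γ' = 19.0 − 9.81 = 9.19 kN/m³
Numerator = 0.0 + 9.19·2.5·cos²13.1°·tan27.9° = 0.0 + 9.19·2.5·0.9486·0.5295 = 11.540 kPa
Denominator = 19.0·2.5·sin13.1°·cos13.1° = 19.0·2.5·0.2267·0.9740 = 10.486 kPa
FS = 11.540 / 10.486 = 1.101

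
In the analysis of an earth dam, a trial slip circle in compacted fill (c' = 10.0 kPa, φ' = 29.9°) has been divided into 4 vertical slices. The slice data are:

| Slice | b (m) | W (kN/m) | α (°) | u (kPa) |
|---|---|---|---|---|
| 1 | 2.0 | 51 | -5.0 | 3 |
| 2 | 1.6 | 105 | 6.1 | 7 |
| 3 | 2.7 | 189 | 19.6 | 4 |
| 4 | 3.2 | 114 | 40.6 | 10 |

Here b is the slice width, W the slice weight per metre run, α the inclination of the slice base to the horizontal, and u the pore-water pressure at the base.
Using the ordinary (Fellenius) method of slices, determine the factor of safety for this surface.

Ordinary method of slices: FS = Σ[c'·Δl_i + (W_i cosα_i − u_i·Δl_i)·tanφ'] / Σ W_i sinα_i, with Δl_i = b_i / cosα_i.
Slice 1: Δl = 2.0/cos(-5.0°) = 2.008 m; N'_1 = 51·cos(-5.0°) − 3·2.008 = 44.8; c'Δl = 20.08; W sinα = -4.4
Slice 2: Δl = 1.6/cos6.1° = 1.609 m; N'_2 = 105·cos6.1° − 7·1.609 = 93.1; c'Δl = 16.09; W sinα = 11.2
Slice 3: Δl = 2.7/cos19.6° = 2.866 m; N'_3 = 189·cos19.6° − 4·2.866 = 166.6; c'Δl = 28.66; W sinα = 63.4
Slice 4: Δl = 3.2/cos40.6° = 4.215 m; N'_4 = 114·cos40.6° − 10·4.215 = 44.4; c'Δl = 42.15; W sinα = 74.2
Σc'Δl = 107.0 kN/m; ΣN' = 348.9 kN/m; ΣW sinα = 144.3 kN/m
Resisting = 107.0 + 348.9·tan29.9° = 107.0 + 200.6 = 307.6 kN/m
FS = 307.6 / 144.3 = 2.132

FS = 2.13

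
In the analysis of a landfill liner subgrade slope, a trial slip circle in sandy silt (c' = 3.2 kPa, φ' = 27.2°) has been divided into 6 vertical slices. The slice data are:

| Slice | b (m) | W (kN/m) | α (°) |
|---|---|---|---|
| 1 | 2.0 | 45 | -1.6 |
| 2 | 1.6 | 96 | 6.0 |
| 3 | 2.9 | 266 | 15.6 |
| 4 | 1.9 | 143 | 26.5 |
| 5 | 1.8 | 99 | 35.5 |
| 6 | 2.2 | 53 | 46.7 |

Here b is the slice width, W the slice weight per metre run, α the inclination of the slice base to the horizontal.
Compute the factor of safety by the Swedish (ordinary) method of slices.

Ordinary method of slices: FS = Σ[c'·Δl_i + (W_i cosα_i)·tanφ'] / Σ W_i sinα_i, with Δl_i = b_i / cosα_i.
Slice 1: Δl = 2.0/cos(-1.6°) = 2.001 m; N'_1 = 45·cos(-1.6°) = 45.0; c'Δl = 6.40; W sinα = -1.3
Slice 2: Δl = 1.6/cos6.0° = 1.609 m; N'_2 = 96·cos6.0° = 95.5; c'Δl = 5.15; W sinα = 10.0
Slice 3: Δl = 2.9/cos15.6° = 3.011 m; N'_3 = 266·cos15.6° = 256.2; c'Δl = 9.63; W sinα = 71.5
Slice 4: Δl = 1.9/cos26.5° = 2.123 m; N'_4 = 143·cos26.5° = 128.0; c'Δl = 6.79; W sinα = 63.8
Slice 5: Δl = 1.8/cos35.5° = 2.211 m; N'_5 = 99·cos35.5° = 80.6; c'Δl = 7.08; W sinα = 57.5
Slice 6: Δl = 2.2/cos46.7° = 3.208 m; N'_6 = 53·cos46.7° = 36.3; c'Δl = 10.27; W sinα = 38.6
Σc'Δl = 45.3 kN/m; ΣN' = 641.6 kN/m; ΣW sinα = 240.2 kN/m
Resisting = 45.3 + 641.6·tan27.2° = 45.3 + 329.7 = 375.0 kN/m
FS = 375.0 / 240.2 = 1.562

FS = 1.56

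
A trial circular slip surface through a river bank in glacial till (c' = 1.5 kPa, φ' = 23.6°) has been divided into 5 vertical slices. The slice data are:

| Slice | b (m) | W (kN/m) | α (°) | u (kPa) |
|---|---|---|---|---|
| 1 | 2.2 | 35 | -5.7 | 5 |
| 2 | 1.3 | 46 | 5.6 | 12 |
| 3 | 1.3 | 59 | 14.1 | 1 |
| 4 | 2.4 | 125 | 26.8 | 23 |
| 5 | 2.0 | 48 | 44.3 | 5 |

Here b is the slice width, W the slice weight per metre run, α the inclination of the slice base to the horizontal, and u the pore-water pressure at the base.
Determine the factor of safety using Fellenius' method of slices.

Ordinary method of slices: FS = Σ[c'·Δl_i + (W_i cosα_i − u_i·Δl_i)·tanφ'] / Σ W_i sinα_i, with Δl_i = b_i / cosα_i.
Slice 1: Δl = 2.2/cos(-5.7°) = 2.211 m; N'_1 = 35·cos(-5.7°) − 5·2.211 = 23.8; c'Δl = 3.32; W sinα = -3.5
Slice 2: Δl = 1.3/cos5.6° = 1.306 m; N'_2 = 46·cos5.6° − 12·1.306 = 30.1; c'Δl = 1.96; W sinα = 4.5
Slice 3: Δl = 1.3/cos14.1° = 1.340 m; N'_3 = 59·cos14.1° − 1·1.340 = 55.9; c'Δl = 2.01; W sinα = 14.4
Slice 4: Δl = 2.4/cos26.8° = 2.689 m; N'_4 = 125·cos26.8° − 23·2.689 = 49.7; c'Δl = 4.03; W sinα = 56.4
Slice 5: Δl = 2.0/cos44.3° = 2.794 m; N'_5 = 48·cos44.3° − 5·2.794 = 20.4; c'Δl = 4.19; W sinα = 33.5
Σc'Δl = 15.5 kN/m; ΣN' = 179.9 kN/m; ΣW sinα = 105.3 kN/m
Resisting = 15.5 + 179.9·tan23.6° = 15.5 + 78.6 = 94.1 kN/m
FS = 94.1 / 105.3 = 0.894

FS = 0.89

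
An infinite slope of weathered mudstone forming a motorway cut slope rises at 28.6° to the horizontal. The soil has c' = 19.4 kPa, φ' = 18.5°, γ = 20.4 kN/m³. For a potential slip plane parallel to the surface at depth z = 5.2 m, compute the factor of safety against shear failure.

For an infinite slope with a slip plane parallel to the surface (no pore pressure): FS = [c' + γz cos²β tanφ'] / [γz sinβ cosβ].
γz = 20.4·5.2 = 106.08 kN/m²
Numerator = 19.4 + 106.08·cos²28.6°·tan18.5° = 19.4 + 106.08·0.7709·0.3346 = 46.761 kPa
Denominator = 106.08·sin28.6°·cos28.6° = 106.08·0.4787·0.8780 = 44.584 kPa
FS = 46.761 / 44.584 = 1.049

FS = 1.05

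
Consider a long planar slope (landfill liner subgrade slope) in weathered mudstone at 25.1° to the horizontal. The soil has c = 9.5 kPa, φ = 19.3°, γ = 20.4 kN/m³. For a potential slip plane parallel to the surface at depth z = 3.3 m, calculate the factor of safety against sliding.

FS = 1.11

For an infinite slope with a slip plane parallel to the surface (no pore pressure): FS = [c + γz cos²β tanφ] / [γz sinβ cosβ].
γz = 20.4·3.3 = 67.32 kN/m²
Numerator = 9.5 + 67.32·cos²25.1°·tan19.3° = 9.5 + 67.32·0.8201·0.3502 = 28.833 kPa
Denominator = 67.32·sin25.1°·cos25.1° = 67.32·0.4242·0.9056 = 25.860 kPa
FS = 28.833 / 25.860 = 1.115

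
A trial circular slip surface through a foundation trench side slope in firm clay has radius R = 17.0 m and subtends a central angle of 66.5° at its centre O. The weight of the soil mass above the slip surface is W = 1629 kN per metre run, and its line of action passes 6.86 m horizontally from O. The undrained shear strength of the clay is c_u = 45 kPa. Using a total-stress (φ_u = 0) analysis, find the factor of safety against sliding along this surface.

FS = 1.35

Taking moments about the centre O, the resisting moment is provided by the undrained shear strength acting along the arc:
Arc length L_a = R·θ = 17.0·(66.5°·π/180) = 17.0·1.1606 = 19.73 m
M_R = c_u·L_a·R = 45·19.73·17.0 = 15094.2 kN·m/m
M_D = W·d = 1629·6.86 = 11174.9 kN·m/m
FS = M_R / M_D = 15094.2 / 11174.9 = 1.351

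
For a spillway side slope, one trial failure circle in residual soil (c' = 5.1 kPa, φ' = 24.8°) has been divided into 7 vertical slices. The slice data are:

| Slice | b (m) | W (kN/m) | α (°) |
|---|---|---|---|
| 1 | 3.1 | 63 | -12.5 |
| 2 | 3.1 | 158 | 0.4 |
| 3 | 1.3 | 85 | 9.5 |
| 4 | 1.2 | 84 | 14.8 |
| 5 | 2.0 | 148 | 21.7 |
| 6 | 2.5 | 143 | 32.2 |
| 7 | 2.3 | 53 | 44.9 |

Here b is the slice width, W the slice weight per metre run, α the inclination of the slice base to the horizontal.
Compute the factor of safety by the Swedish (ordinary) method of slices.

FS = 2.10

Ordinary method of slices: FS = Σ[c'·Δl_i + (W_i cosα_i)·tanφ'] / Σ W_i sinα_i, with Δl_i = b_i / cosα_i.
Slice 1: Δl = 3.1/cos(-12.5°) = 3.175 m; N'_1 = 63·cos(-12.5°) = 61.5; c'Δl = 16.19; W sinα = -13.6
Slice 2: Δl = 3.1/cos0.4° = 3.100 m; N'_2 = 158·cos0.4° = 158.0; c'Δl = 15.81; W sinα = 1.1
Slice 3: Δl = 1.3/cos9.5° = 1.318 m; N'_3 = 85·cos9.5° = 83.8; c'Δl = 6.72; W sinα = 14.0
Slice 4: Δl = 1.2/cos14.8° = 1.241 m; N'_4 = 84·cos14.8° = 81.2; c'Δl = 6.33; W sinα = 21.5
Slice 5: Δl = 2.0/cos21.7° = 2.153 m; N'_5 = 148·cos21.7° = 137.5; c'Δl = 10.98; W sinα = 54.7
Slice 6: Δl = 2.5/cos32.2° = 2.954 m; N'_6 = 143·cos32.2° = 121.0; c'Δl = 15.07; W sinα = 76.2
Slice 7: Δl = 2.3/cos44.9° = 3.247 m; N'_7 = 53·cos44.9° = 37.5; c'Δl = 16.56; W sinα = 37.4
Σc'Δl = 87.7 kN/m; ΣN' = 680.6 kN/m; ΣW sinα = 191.3 kN/m
Resisting = 87.7 + 680.6·tan24.8° = 87.7 + 314.5 = 402.1 kN/m
FS = 402.1 / 191.3 = 2.102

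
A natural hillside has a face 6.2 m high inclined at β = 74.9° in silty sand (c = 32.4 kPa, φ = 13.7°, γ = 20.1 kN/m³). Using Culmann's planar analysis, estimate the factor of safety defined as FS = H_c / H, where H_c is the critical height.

H_c = (4c/γ) · sinβ cosφ / [1 − cos(β − φ)]
    = (4·32.4/20.1) · sin74.9°·cos13.7° / [1 − cos61.2°]
    = 6.448 · 0.9380 / 0.5182 = 11.67 m
FS = H_c / H = 11.67 / 6.2 = 1.882

FS = 1.88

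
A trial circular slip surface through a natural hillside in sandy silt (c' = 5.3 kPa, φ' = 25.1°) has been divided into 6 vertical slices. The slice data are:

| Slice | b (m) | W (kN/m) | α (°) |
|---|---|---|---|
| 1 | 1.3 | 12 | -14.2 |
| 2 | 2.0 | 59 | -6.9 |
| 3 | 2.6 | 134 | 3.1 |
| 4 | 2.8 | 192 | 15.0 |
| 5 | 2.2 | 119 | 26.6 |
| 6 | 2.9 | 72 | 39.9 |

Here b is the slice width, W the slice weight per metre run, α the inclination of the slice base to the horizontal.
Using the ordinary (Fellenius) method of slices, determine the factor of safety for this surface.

Ordinary method of slices: FS = Σ[c'·Δl_i + (W_i cosα_i)·tanφ'] / Σ W_i sinα_i, with Δl_i = b_i / cosα_i.
Slice 1: Δl = 1.3/cos(-14.2°) = 1.341 m; N'_1 = 12·cos(-14.2°) = 11.6; c'Δl = 7.11; W sinα = -2.9
Slice 2: Δl = 2.0/cos(-6.9°) = 2.015 m; N'_2 = 59·cos(-6.9°) = 58.6; c'Δl = 10.68; W sinα = -7.1
Slice 3: Δl = 2.6/cos3.1° = 2.604 m; N'_3 = 134·cos3.1° = 133.8; c'Δl = 13.80; W sinα = 7.2
Slice 4: Δl = 2.8/cos15.0° = 2.899 m; N'_4 = 192·cos15.0° = 185.5; c'Δl = 15.36; W sinα = 49.7
Slice 5: Δl = 2.2/cos26.6° = 2.460 m; N'_5 = 119·cos26.6° = 106.4; c'Δl = 13.04; W sinα = 53.3
Slice 6: Δl = 2.9/cos39.9° = 3.780 m; N'_6 = 72·cos39.9° = 55.2; c'Δl = 20.03; W sinα = 46.2
Σc'Δl = 80.0 kN/m; ΣN' = 551.1 kN/m; ΣW sinα = 146.4 kN/m
Resisting = 80.0 + 551.1·tan25.1° = 80.0 + 258.2 = 338.2 kN/m
FS = 338.2 / 146.4 = 2.310

FS = 2.31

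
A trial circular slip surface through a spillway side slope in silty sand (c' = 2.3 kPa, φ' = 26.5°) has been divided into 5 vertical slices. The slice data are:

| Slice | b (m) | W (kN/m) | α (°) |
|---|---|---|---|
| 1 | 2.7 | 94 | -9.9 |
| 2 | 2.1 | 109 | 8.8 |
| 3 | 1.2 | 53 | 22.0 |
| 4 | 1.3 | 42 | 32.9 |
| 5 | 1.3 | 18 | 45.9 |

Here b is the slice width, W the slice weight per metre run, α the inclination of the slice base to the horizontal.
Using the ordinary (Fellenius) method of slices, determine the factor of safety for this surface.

FS = 3.03

Ordinary method of slices: FS = Σ[c'·Δl_i + (W_i cosα_i)·tanφ'] / Σ W_i sinα_i, with Δl_i = b_i / cosα_i.
Slice 1: Δl = 2.7/cos(-9.9°) = 2.741 m; N'_1 = 94·cos(-9.9°) = 92.6; c'Δl = 6.30; W sinα = -16.2
Slice 2: Δl = 2.1/cos8.8° = 2.125 m; N'_2 = 109·cos8.8° = 107.7; c'Δl = 4.89; W sinα = 16.7
Slice 3: Δl = 1.2/cos22.0° = 1.294 m; N'_3 = 53·cos22.0° = 49.1; c'Δl = 2.98; W sinα = 19.9
Slice 4: Δl = 1.3/cos32.9° = 1.548 m; N'_4 = 42·cos32.9° = 35.3; c'Δl = 3.56; W sinα = 22.8
Slice 5: Δl = 1.3/cos45.9° = 1.868 m; N'_5 = 18·cos45.9° = 12.5; c'Δl = 4.30; W sinα = 12.9
Σc'Δl = 22.0 kN/m; ΣN' = 297.2 kN/m; ΣW sinα = 56.1 kN/m
Resisting = 22.0 + 297.2·tan26.5° = 22.0 + 148.2 = 170.2 kN/m
FS = 170.2 / 56.1 = 3.034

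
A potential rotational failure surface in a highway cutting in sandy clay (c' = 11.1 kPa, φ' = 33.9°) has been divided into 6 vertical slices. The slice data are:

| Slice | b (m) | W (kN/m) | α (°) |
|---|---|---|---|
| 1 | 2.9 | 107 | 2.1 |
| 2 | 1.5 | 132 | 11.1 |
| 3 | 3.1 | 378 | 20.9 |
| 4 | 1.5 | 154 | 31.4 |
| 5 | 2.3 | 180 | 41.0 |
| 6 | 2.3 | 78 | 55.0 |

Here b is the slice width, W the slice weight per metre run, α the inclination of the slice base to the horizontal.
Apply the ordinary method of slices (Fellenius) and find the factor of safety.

FS = 1.85

Ordinary method of slices: FS = Σ[c'·Δl_i + (W_i cosα_i)·tanφ'] / Σ W_i sinα_i, with Δl_i = b_i / cosα_i.
Slice 1: Δl = 2.9/cos2.1° = 2.902 m; N'_1 = 107·cos2.1° = 106.9; c'Δl = 32.21; W sinα = 3.9
Slice 2: Δl = 1.5/cos11.1° = 1.529 m; N'_2 = 132·cos11.1° = 129.5; c'Δl = 16.97; W sinα = 25.4
Slice 3: Δl = 3.1/cos20.9° = 3.318 m; N'_3 = 378·cos20.9° = 353.1; c'Δl = 36.83; W sinα = 134.8
Slice 4: Δl = 1.5/cos31.4° = 1.757 m; N'_4 = 154·cos31.4° = 131.4; c'Δl = 19.51; W sinα = 80.2
Slice 5: Δl = 2.3/cos41.0° = 3.048 m; N'_5 = 180·cos41.0° = 135.8; c'Δl = 33.83; W sinα = 118.1
Slice 6: Δl = 2.3/cos55.0° = 4.010 m; N'_6 = 78·cos55.0° = 44.7; c'Δl = 44.51; W sinα = 63.9
Σc'Δl = 183.9 kN/m; ΣN' = 901.6 kN/m; ΣW sinα = 426.4 kN/m
Resisting = 183.9 + 901.6·tan33.9° = 183.9 + 605.9 = 789.7 kN/m
FS = 789.7 / 426.4 = 1.852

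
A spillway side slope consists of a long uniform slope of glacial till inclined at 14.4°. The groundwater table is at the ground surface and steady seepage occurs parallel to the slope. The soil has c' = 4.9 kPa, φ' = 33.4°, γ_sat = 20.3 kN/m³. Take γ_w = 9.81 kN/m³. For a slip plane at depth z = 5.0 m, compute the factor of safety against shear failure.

FS = 1.53

With seepage parallel to the slope and the water table at the surface, the effective normal stress on the slip plane uses the buoyant unit weight γ' = γ_sat − γ_w while the driving shear stress uses γ_sat:
FS = [c' + γ' z cos²β tanφ'] / [γ_sat z sinβ cosβ]
γ' = 20.3 − 9.81 = 10.49 kN/m³
Numerator = 4.9 + 10.49·5.0·cos²14.4°·tan33.4° = 4.9 + 10.49·5.0·0.9382·0.6594 = 37.345 kPa
Denominator = 20.3·5.0·sin14.4°·cos14.4° = 20.3·5.0·0.2487·0.9686 = 24.449 kPa
FS = 37.345 / 24.449 = 1.527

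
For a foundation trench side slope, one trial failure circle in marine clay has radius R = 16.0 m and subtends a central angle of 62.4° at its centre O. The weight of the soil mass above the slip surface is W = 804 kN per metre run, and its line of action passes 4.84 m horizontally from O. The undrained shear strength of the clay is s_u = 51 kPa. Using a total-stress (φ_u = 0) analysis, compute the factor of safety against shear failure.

FS = 3.65

Taking moments about the centre O, the resisting moment is provided by the undrained shear strength acting along the arc:
Arc length L_a = R·θ = 16.0·(62.4°·π/180) = 16.0·1.0891 = 17.43 m
M_R = s_u·L_a·R = 51·17.43·16.0 = 14219.1 kN·m/m
M_D = W·d = 804·4.84 = 3891.4 kN·m/m
FS = M_R / M_D = 14219.1 / 3891.4 = 3.654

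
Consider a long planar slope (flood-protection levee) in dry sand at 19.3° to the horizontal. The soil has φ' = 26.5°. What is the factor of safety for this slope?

For a dry cohesionless infinite slope the factor of safety is FS = tanφ' / tanβ.
FS = tan26.5° / tan19.3° = 0.4986 / 0.3502 = 1.424

FS = 1.42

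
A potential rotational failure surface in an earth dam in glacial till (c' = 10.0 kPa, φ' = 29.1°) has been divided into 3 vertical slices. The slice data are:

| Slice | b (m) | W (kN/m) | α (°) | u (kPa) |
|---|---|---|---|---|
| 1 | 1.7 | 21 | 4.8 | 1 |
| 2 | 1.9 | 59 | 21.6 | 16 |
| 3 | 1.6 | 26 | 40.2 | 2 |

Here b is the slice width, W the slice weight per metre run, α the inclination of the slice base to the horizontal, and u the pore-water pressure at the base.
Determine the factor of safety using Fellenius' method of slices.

FS = 2.24

Ordinary method of slices: FS = Σ[c'·Δl_i + (W_i cosα_i − u_i·Δl_i)·tanφ'] / Σ W_i sinα_i, with Δl_i = b_i / cosα_i.
Slice 1: Δl = 1.7/cos4.8° = 1.706 m; N'_1 = 21·cos4.8° − 1·1.706 = 19.2; c'Δl = 17.06; W sinα = 1.8
Slice 2: Δl = 1.9/cos21.6° = 2.044 m; N'_2 = 59·cos21.6° − 16·2.044 = 22.2; c'Δl = 20.44; W sinα = 21.7
Slice 3: Δl = 1.6/cos40.2° = 2.095 m; N'_3 = 26·cos40.2° − 2·2.095 = 15.7; c'Δl = 20.95; W sinα = 16.8
Σc'Δl = 58.4 kN/m; ΣN' = 57.1 kN/m; ΣW sinα = 40.3 kN/m
Resisting = 58.4 + 57.1·tan29.1° = 58.4 + 31.8 = 90.2 kN/m
FS = 90.2 / 40.3 = 2.240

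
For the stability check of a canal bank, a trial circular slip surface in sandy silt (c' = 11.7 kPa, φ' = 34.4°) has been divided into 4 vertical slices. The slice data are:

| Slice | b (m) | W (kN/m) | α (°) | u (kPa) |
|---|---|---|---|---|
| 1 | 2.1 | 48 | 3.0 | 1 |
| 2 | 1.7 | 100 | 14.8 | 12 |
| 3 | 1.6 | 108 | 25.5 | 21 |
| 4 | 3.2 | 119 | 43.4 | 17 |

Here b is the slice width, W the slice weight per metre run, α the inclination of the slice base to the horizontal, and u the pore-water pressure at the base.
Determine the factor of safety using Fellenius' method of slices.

Ordinary method of slices: FS = Σ[c'·Δl_i + (W_i cosα_i − u_i·Δl_i)·tanφ'] / Σ W_i sinα_i, with Δl_i = b_i / cosα_i.
Slice 1: Δl = 2.1/cos3.0° = 2.103 m; N'_1 = 48·cos3.0° − 1·2.103 = 45.8; c'Δl = 24.60; W sinα = 2.5
Slice 2: Δl = 1.7/cos14.8° = 1.758 m; N'_2 = 100·cos14.8° − 12·1.758 = 75.6; c'Δl = 20.57; W sinα = 25.5
Slice 3: Δl = 1.6/cos25.5° = 1.773 m; N'_3 = 108·cos25.5° − 21·1.773 = 60.3; c'Δl = 20.74; W sinα = 46.5
Slice 4: Δl = 3.2/cos43.4° = 4.404 m; N'_4 = 119·cos43.4° − 17·4.404 = 11.6; c'Δl = 51.53; W sinα = 81.8
Σc'Δl = 117.4 kN/m; ΣN' = 193.3 kN/m; ΣW sinα = 156.3 kN/m
Resisting = 117.4 + 193.3·tan34.4° = 117.4 + 132.3 = 249.8 kN/m
FS = 249.8 / 156.3 = 1.598

FS = 1.60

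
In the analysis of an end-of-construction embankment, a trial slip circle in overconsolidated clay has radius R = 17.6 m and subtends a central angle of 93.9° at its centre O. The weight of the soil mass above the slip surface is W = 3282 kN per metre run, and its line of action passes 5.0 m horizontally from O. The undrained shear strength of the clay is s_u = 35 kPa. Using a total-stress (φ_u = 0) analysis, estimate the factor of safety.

Taking moments about the centre O, the resisting moment is provided by the undrained shear strength acting along the arc:
Arc length L_a = R·θ = 17.6·(93.9°·π/180) = 17.6·1.6389 = 28.84 m
M_R = s_u·L_a·R = 35·28.84·17.6 = 17767.9 kN·m/m
M_D = W·d = 3282·5.0 = 16410.0 kN·m/m
FS = M_R / M_D = 17767.9 / 16410.0 = 1.083

FS = 1.08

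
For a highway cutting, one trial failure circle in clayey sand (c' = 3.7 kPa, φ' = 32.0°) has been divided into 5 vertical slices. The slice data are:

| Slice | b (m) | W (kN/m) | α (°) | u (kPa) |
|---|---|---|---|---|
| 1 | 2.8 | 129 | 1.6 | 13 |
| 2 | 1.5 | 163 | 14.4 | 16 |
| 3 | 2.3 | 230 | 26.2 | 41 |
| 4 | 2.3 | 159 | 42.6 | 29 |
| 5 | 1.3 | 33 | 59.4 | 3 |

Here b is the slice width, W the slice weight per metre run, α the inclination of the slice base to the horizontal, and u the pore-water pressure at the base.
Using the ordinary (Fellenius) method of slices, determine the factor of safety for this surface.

Ordinary method of slices: FS = Σ[c'·Δl_i + (W_i cosα_i − u_i·Δl_i)·tanφ'] / Σ W_i sinα_i, with Δl_i = b_i / cosα_i.
Slice 1: Δl = 2.8/cos1.6° = 2.801 m; N'_1 = 129·cos1.6° − 13·2.801 = 92.5; c'Δl = 10.36; W sinα = 3.6
Slice 2: Δl = 1.5/cos14.4° = 1.549 m; N'_2 = 163·cos14.4° − 16·1.549 = 133.1; c'Δl = 5.73; W sinα = 40.5
Slice 3: Δl = 2.3/cos26.2° = 2.563 m; N'_3 = 230·cos26.2° − 41·2.563 = 101.3; c'Δl = 9.48; W sinα = 101.5
Slice 4: Δl = 2.3/cos42.6° = 3.125 m; N'_4 = 159·cos42.6° − 29·3.125 = 26.4; c'Δl = 11.56; W sinα = 107.6
Slice 5: Δl = 1.3/cos59.4° = 2.554 m; N'_5 = 33·cos59.4° − 3·2.554 = 9.1; c'Δl = 9.45; W sinα = 28.4
Σc'Δl = 46.6 kN/m; ΣN' = 362.5 kN/m; ΣW sinα = 281.7 kN/m
Resisting = 46.6 + 362.5·tan32.0° = 46.6 + 226.5 = 273.1 kN/m
FS = 273.1 / 281.7 = 0.969

FS = 0.97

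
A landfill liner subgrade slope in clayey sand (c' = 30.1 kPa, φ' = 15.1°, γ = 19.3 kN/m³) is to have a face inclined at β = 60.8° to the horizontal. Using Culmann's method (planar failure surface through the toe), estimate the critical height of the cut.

H_c = 17.43 m

Culmann's analysis gives the critical failure plane at α_cr = (β + φ')/2 = (60.8 + 15.1)/2 = 37.9°, and the critical height
H_c = (4c'/γ) · sinβ cosφ' / [1 − cos(β − φ')]
    = (4·30.1/19.3) · sin60.8°·cos15.1° / [1 − cos(45.7°)]
    = 6.238 · 0.8729·0.9655 / [1 − 0.6984]
    = 6.238 · 0.8428 / 0.3016
    = 17.43 m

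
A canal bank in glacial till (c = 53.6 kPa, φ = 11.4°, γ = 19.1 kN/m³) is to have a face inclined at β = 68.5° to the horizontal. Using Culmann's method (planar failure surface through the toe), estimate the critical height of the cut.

Culmann's analysis gives the critical failure plane at α_cr = (β + φ)/2 = (68.5 + 11.4)/2 = 40.0°, and the critical height
H_c = (4c/γ) · sinβ cosφ / [1 − cos(β − φ)]
    = (4·53.6/19.1) · sin68.5°·cos11.4° / [1 − cos(57.1°)]
    = 11.225 · 0.9304·0.9803 / [1 − 0.5432]
    = 11.225 · 0.9121 / 0.4568
    = 22.41 m

H_c = 22.41 m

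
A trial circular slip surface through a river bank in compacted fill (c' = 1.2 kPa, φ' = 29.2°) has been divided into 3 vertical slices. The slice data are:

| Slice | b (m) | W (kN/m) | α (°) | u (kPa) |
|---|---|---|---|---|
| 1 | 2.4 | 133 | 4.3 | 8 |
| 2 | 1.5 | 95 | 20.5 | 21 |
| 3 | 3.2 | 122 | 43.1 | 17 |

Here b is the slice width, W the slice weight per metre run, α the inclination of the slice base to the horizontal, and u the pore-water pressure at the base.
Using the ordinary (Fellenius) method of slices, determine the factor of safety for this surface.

Ordinary method of slices: FS = Σ[c'·Δl_i + (W_i cosα_i − u_i·Δl_i)·tanφ'] / Σ W_i sinα_i, with Δl_i = b_i / cosα_i.
Slice 1: Δl = 2.4/cos4.3° = 2.407 m; N'_1 = 133·cos4.3° − 8·2.407 = 113.4; c'Δl = 2.89; W sinα = 10.0
Slice 2: Δl = 1.5/cos20.5° = 1.601 m; N'_2 = 95·cos20.5° − 21·1.601 = 55.4; c'Δl = 1.92; W sinα = 33.3
Slice 3: Δl = 3.2/cos43.1° = 4.383 m; N'_3 = 122·cos43.1° − 17·4.383 = 14.6; c'Δl = 5.26; W sinα = 83.4
Σc'Δl = 10.1 kN/m; ΣN' = 183.3 kN/m; ΣW sinα = 126.6 kN/m
Resisting = 10.1 + 183.3·tan29.2° = 10.1 + 102.4 = 112.5 kN/m
FS = 112.5 / 126.6 = 0.889

FS = 0.89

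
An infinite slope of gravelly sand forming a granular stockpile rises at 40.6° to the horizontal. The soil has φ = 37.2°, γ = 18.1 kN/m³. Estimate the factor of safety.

FS = 0.89

For a dry cohesionless infinite slope the factor of safety is FS = tanφ / tanβ.
FS = tan37.2° / tan40.6° = 0.7590 / 0.8571 = 0.886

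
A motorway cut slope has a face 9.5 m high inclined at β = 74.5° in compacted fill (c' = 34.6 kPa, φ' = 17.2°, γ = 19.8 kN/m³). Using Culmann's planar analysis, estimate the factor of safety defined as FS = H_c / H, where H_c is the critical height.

H_c = (4c'/γ) · sinβ cosφ' / [1 − cos(β − φ')]
    = (4·34.6/19.8) · sin74.5°·cos17.2° / [1 − cos57.3°]
    = 6.990 · 0.9205 / 0.4598 = 14.00 m
FS = H_c / H = 14.00 / 9.5 = 1.473

FS = 1.47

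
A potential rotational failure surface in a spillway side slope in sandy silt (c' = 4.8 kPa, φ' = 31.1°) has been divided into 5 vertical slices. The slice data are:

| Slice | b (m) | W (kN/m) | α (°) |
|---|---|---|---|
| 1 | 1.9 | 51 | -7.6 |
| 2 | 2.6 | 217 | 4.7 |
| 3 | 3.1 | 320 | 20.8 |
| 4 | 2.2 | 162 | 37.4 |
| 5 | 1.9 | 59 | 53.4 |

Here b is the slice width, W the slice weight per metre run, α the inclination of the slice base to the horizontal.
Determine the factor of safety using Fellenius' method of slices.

Ordinary method of slices: FS = Σ[c'·Δl_i + (W_i cosα_i)·tanφ'] / Σ W_i sinα_i, with Δl_i = b_i / cosα_i.
Slice 1: Δl = 1.9/cos(-7.6°) = 1.917 m; N'_1 = 51·cos(-7.6°) = 50.6; c'Δl = 9.20; W sinα = -6.7
Slice 2: Δl = 2.6/cos4.7° = 2.609 m; N'_2 = 217·cos4.7° = 216.3; c'Δl = 12.52; W sinα = 17.8
Slice 3: Δl = 3.1/cos20.8° = 3.316 m; N'_3 = 320·cos20.8° = 299.1; c'Δl = 15.92; W sinα = 113.6
Slice 4: Δl = 2.2/cos37.4° = 2.769 m; N'_4 = 162·cos37.4° = 128.7; c'Δl = 13.29; W sinα = 98.4
Slice 5: Δl = 1.9/cos53.4° = 3.187 m; N'_5 = 59·cos53.4° = 35.2; c'Δl = 15.30; W sinα = 47.4
Σc'Δl = 66.2 kN/m; ΣN' = 729.8 kN/m; ΣW sinα = 270.4 kN/m
Resisting = 66.2 + 729.8·tan31.1° = 66.2 + 440.3 = 506.5 kN/m
FS = 506.5 / 270.4 = 1.873

FS = 1.87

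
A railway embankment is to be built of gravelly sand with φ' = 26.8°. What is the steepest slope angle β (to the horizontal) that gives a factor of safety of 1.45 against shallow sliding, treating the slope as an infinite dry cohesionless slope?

β = 19.2°

For an infinite dry cohesionless slope FS = tanφ'/tanβ, so tanβ = tanφ' / FS.
tanβ = tan26.8° / 1.45 = 0.5051 / 1.45 = 0.3484
β = arctan(0.3484) = 19.21°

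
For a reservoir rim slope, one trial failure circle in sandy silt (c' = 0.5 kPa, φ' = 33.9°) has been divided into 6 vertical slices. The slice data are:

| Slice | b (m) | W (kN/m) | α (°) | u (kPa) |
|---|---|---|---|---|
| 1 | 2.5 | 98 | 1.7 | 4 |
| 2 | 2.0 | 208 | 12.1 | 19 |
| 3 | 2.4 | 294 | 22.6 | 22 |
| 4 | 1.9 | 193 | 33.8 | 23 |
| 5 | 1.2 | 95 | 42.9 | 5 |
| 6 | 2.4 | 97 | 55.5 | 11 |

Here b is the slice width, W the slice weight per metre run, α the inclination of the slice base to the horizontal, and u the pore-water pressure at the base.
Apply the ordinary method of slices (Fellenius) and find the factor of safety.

FS = 1.07

Ordinary method of slices: FS = Σ[c'·Δl_i + (W_i cosα_i − u_i·Δl_i)·tanφ'] / Σ W_i sinα_i, with Δl_i = b_i / cosα_i.
Slice 1: Δl = 2.5/cos1.7° = 2.501 m; N'_1 = 98·cos1.7° − 4·2.501 = 88.0; c'Δl = 1.25; W sinα = 2.9
Slice 2: Δl = 2.0/cos12.1° = 2.045 m; N'_2 = 208·cos12.1° − 19·2.045 = 164.5; c'Δl = 1.02; W sinα = 43.6
Slice 3: Δl = 2.4/cos22.6° = 2.600 m; N'_3 = 294·cos22.6° − 22·2.600 = 214.2; c'Δl = 1.30; W sinα = 113.0
Slice 4: Δl = 1.9/cos33.8° = 2.286 m; N'_4 = 193·cos33.8° − 23·2.286 = 107.8; c'Δl = 1.14; W sinα = 107.4
Slice 5: Δl = 1.2/cos42.9° = 1.638 m; N'_5 = 95·cos42.9° − 5·1.638 = 61.4; c'Δl = 0.82; W sinα = 64.7
Slice 6: Δl = 2.4/cos55.5° = 4.237 m; N'_6 = 97·cos55.5° − 11·4.237 = 8.3; c'Δl = 2.12; W sinα = 79.9
Σc'Δl = 7.7 kN/m; ΣN' = 644.2 kN/m; ΣW sinα = 411.5 kN/m
Resisting = 7.7 + 644.2·tan33.9° = 7.7 + 432.9 = 440.6 kN/m
FS = 440.6 / 411.5 = 1.071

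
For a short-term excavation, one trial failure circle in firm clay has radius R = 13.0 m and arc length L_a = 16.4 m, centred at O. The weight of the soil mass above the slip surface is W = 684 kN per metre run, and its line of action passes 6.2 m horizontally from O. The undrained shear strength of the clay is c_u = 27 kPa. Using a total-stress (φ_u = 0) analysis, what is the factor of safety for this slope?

Taking moments about the centre O, the resisting moment is provided by the undrained shear strength acting along the arc:
M_R = c_u·L_a·R = 27·16.40·13.0 = 5756.4 kN·m/m
M_D = W·d = 684·6.2 = 4240.8 kN·m/m
FS = M_R / M_D = 5756.4 / 4240.8 = 1.357

FS = 1.36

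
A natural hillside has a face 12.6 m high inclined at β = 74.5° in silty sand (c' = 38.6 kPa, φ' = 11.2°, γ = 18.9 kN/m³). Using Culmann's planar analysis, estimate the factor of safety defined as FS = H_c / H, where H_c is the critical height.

FS = 1.11

H_c = (4c'/γ) · sinβ cosφ' / [1 − cos(β − φ')]
    = (4·38.6/18.9) · sin74.5°·cos11.2° / [1 − cos63.3°]
    = 8.169 · 0.9453 / 0.5507 = 14.02 m
FS = H_c / H = 14.02 / 12.6 = 1.113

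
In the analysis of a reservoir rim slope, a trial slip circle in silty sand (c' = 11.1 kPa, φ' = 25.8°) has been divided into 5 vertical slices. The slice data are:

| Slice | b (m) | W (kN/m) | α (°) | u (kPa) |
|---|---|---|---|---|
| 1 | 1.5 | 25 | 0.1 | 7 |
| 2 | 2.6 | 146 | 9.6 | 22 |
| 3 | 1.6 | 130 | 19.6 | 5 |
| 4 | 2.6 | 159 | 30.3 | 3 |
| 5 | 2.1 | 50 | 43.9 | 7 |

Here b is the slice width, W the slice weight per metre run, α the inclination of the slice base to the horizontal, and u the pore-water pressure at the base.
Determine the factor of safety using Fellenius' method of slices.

FS = 1.66

Ordinary method of slices: FS = Σ[c'·Δl_i + (W_i cosα_i − u_i·Δl_i)·tanφ'] / Σ W_i sinα_i, with Δl_i = b_i / cosα_i.
Slice 1: Δl = 1.5/cos0.1° = 1.500 m; N'_1 = 25·cos0.1° − 7·1.500 = 14.5; c'Δl = 16.65; W sinα = 0.0
Slice 2: Δl = 2.6/cos9.6° = 2.637 m; N'_2 = 146·cos9.6° − 22·2.637 = 85.9; c'Δl = 29.27; W sinα = 24.3
Slice 3: Δl = 1.6/cos19.6° = 1.698 m; N'_3 = 130·cos19.6° − 5·1.698 = 114.0; c'Δl = 18.85; W sinα = 43.6
Slice 4: Δl = 2.6/cos30.3° = 3.011 m; N'_4 = 159·cos30.3° − 3·3.011 = 128.2; c'Δl = 33.43; W sinα = 80.2
Slice 5: Δl = 2.1/cos43.9° = 2.914 m; N'_5 = 50·cos43.9° − 7·2.914 = 15.6; c'Δl = 32.35; W sinα = 34.7
Σc'Δl = 130.5 kN/m; ΣN' = 358.3 kN/m; ΣW sinα = 182.9 kN/m
Resisting = 130.5 + 358.3·tan25.8° = 130.5 + 173.2 = 303.8 kN/m
FS = 303.8 / 182.9 = 1.661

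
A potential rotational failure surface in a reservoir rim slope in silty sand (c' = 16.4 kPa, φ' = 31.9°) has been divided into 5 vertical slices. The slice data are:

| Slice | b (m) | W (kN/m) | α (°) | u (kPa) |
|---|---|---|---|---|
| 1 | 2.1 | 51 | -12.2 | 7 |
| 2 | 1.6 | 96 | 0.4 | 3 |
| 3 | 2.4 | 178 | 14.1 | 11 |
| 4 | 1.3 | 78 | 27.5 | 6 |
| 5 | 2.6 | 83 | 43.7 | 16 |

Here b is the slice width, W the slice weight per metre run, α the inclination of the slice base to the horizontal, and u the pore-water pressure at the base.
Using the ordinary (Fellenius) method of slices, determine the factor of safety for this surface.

FS = 3.11

Ordinary method of slices: FS = Σ[c'·Δl_i + (W_i cosα_i − u_i·Δl_i)·tanφ'] / Σ W_i sinα_i, with Δl_i = b_i / cosα_i.
Slice 1: Δl = 2.1/cos(-12.2°) = 2.149 m; N'_1 = 51·cos(-12.2°) − 7·2.149 = 34.8; c'Δl = 35.24; W sinα = -10.8
Slice 2: Δl = 1.6/cos0.4° = 1.600 m; N'_2 = 96·cos0.4° − 3·1.600 = 91.2; c'Δl = 26.24; W sinα = 0.7
Slice 3: Δl = 2.4/cos14.1° = 2.475 m; N'_3 = 178·cos14.1° − 11·2.475 = 145.4; c'Δl = 40.58; W sinα = 43.4
Slice 4: Δl = 1.3/cos27.5° = 1.466 m; N'_4 = 78·cos27.5° − 6·1.466 = 60.4; c'Δl = 24.04; W sinα = 36.0
Slice 5: Δl = 2.6/cos43.7° = 3.596 m; N'_5 = 83·cos43.7° − 16·3.596 = 2.5; c'Δl = 58.98; W sinα = 57.3
Σc'Δl = 185.1 kN/m; ΣN' = 334.3 kN/m; ΣW sinα = 126.6 kN/m
Resisting = 185.1 + 334.3·tan31.9° = 185.1 + 208.1 = 393.1 kN/m
FS = 393.1 / 126.6 = 3.105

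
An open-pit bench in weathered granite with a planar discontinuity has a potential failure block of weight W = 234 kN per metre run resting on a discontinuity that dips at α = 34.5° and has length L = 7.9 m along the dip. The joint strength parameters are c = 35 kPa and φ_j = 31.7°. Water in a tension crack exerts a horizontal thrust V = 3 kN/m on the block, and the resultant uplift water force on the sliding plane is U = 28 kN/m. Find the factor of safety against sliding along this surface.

FS = 2.79

Resolving the block weight along and normal to the plane and applying the Mohr–Coulomb strength on the joint:
N' = W cosα − U − V sinα = 234·cos34.5° − 28 − 3·sin34.5° = 163.1 kN/m
Driving force T = W sinα + V cosα = 234·sin34.5° + 3·cos34.5° = 135.0 kN/m
Resisting force R = c·L + N'·tanφ_j = 35·7.9 + 163.1·tan31.7° = 276.5 + 100.8 = 377.3 kN/m
FS = R / T = 377.3 / 135.0 = 2.794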